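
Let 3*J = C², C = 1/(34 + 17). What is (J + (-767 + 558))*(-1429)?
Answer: 2330450354/7803 ≈ 2.9866e+5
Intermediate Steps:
C = 1/51 ≈ 0.019608
J = 1/7803 (J = (1/51)²/3 = (⅓)*(1/2601) = 1/7803 ≈ 0.00012816)
(J + (-767 + 558))*(-1429) = (1/7803 + (-767 + 558))*(-1429) = (1/7803 - 209)*(-1429) = -1630826/7803*(-1429) = 2330450354/7803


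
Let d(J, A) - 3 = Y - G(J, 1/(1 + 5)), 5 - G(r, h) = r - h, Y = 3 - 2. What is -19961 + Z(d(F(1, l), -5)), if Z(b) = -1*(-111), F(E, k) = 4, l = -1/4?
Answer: -19850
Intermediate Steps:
Y = 1
l = -¼ (l = -1*¼ = -¼ ≈ -0.25000)
G(r, h) = 5 + h - r (G(r, h) = 5 - (r - h) = 5 + (h - r) = 5 + h - r)
d(J, A) = -7/6 + J (d(J, A) = 3 + (1 - (5 + 1/(1 + 5) - J)) = 3 + (1 - (5 + 1/6 - J)) = 3 + (1 - (5 + ⅙ - J)) = 3 + (1 - (31/6 - J)) = 3 + (1 + (-31/6 + J)) = 3 + (-25/6 + J) = -7/6 + J)
Z(b) = 111
-19961 + Z(d(F(1, l), -5)) = -19961 + 111 = -19850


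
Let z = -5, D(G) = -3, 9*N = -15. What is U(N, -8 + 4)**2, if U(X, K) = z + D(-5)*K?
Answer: 49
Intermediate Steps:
N = -5/3 (N = (1/9)*(-15) = -5/3 ≈ -1.6667)
U(X, K) = -5 - 3*K
U(N, -8 + 4)**2 = (-5 - 3*(-8 + 4))**2 = (-5 - 3*(-4))**2 = (-5 + 12)**2 = 7**2 = 49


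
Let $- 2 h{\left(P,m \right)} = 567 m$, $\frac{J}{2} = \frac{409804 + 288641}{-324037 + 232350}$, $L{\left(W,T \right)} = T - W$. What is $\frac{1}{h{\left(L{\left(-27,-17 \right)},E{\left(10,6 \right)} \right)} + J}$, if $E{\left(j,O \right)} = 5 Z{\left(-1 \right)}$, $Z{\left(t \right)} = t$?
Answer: $\frac{183374}{257138865} \approx 0.00071313$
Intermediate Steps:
$E{\left(j,O \right)} = -5$ ($E{\left(j,O \right)} = 5 \left(-1\right) = -5$)
$J = - \frac{1396890}{91687}$ ($J = 2 \frac{409804 + 288641}{-324037 + 232350} = 2 \frac{698445}{-91687} = 2 \cdot 698445 \left(- \frac{1}{91687}\right) = 2 \left(- \frac{698445}{91687}\right) = - \frac{1396890}{91687} \approx -15.235$)
$h{\left(P,m \right)} = - \frac{567 m}{2}$
$\frac{1}{h{\left(L{\left(-27,-17 \right)},E{\left(10,6 \right)} \right)} + J} = \frac{1}{\left(- \frac{567}{2}\right) \left(-5\right) - \frac{1396890}{91687}} = \frac{1}{\frac{2835}{2} - \frac{1396890}{91687}} = \frac{1}{\frac{257138865}{183374}} = \frac{183374}{257138865}$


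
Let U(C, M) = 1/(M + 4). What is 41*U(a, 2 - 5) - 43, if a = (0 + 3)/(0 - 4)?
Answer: -2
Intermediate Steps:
a = -3/4 (a = 3/(-4) = 3*(-1/4) = -3/4 ≈ -0.75000)
U(C, M) = 1/(4 + M)
41*U(a, 2 - 5) - 43 = 41/(4 + (2 - 5)) - 43 = 41/(4 - 3) - 43 = 41/1 - 43 = 41*1 - 43 = 41 - 43 = -2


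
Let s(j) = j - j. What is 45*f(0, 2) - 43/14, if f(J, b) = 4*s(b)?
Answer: -43/14 ≈ -3.0714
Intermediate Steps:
s(j) = 0
f(J, b) = 0 (f(J, b) = 4*0 = 0)
45*f(0, 2) - 43/14 = 45*0 - 43/14 = 0 - 43*1/14 = 0 - 43/14 = -43/14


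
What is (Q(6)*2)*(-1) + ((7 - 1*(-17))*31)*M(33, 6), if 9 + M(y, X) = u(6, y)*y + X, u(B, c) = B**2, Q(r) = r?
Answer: 881628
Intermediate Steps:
M(y, X) = -9 + X + 36*y (M(y, X) = -9 + (6**2*y + X) = -9 + (36*y + X) = -9 + (X + 36*y) = -9 + X + 36*y)
(Q(6)*2)*(-1) + ((7 - 1*(-17))*31)*M(33, 6) = (6*2)*(-1) + ((7 - 1*(-17))*31)*(-9 + 6 + 36*33) = 12*(-1) + ((7 + 17)*31)*(-9 + 6 + 1188) = -12 + (24*31)*1185 = -12 + 744*1185 = -12 + 881640 = 881628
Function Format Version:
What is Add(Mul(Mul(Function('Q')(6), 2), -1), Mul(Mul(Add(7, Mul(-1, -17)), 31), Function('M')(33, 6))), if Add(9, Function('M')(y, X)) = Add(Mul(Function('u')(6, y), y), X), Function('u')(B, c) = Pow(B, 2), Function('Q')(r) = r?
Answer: 881628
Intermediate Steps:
Function('M')(y, X) = Add(-9, X, Mul(36, y)) (Function('M')(y, X) = Add(-9, Add(Mul(Pow(6, 2), y), X)) = Add(-9, Add(Mul(36, y), X)) = Add(-9, Add(X, Mul(36, y))) = Add(-9, X, Mul(36, y)))
Add(Mul(Mul(Function('Q')(6), 2), -1), Mul(Mul(Add(7, Mul(-1, -17)), 31), Function('M')(33, 6))) = Add(Mul(Mul(6, 2), -1), Mul(Mul(Add(7, Mul(-1, -17)), 31), Add(-9, 6, Mul(36, 33)))) = Add(Mul(12, -1), Mul(Mul(Add(7, 17), 31), Add(-9, 6, 1188))) = Add(-12, Mul(Mul(24, 31), 1185)) = Add(-12, Mul(744, 1185)) = Add(-12, 881640) = 881628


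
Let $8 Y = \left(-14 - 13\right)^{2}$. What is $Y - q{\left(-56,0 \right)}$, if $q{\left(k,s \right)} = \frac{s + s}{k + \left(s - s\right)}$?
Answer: $\frac{729}{8} \approx 91.125$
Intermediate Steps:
$q{\left(k,s \right)} = \frac{2 s}{k}$ ($q{\left(k,s \right)} = \frac{2 s}{k + 0} = \frac{2 s}{k}$)
$Y = \frac{729}{8}$ ($Y = \frac{\left(-14 - 13\right)^{2}}{8} = \frac{\left(-27\right)^{2}}{8} = \frac{1}{8} \cdot 729 = \frac{729}{8} \approx 91.125$)
$Y - q{\left(-56,0 \right)} = \frac{729}{8} - 2 \cdot 0 \frac{1}{-56} = \frac{729}{8} - 2 \cdot 0 \left(- \frac{1}{56}\right) = \frac{729}{8} - 0 = \frac{729}{8} + 0 = \frac{729}{8}$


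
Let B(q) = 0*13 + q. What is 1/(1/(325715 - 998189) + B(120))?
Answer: 672474/80696879 ≈ 0.0083333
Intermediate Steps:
B(q) = q (B(q) = 0 + q = q)
1/(1/(325715 - 998189) + B(120)) = 1/(1/(325715 - 998189) + 120) = 1/(1/(-672474) + 120) = 1/(-1/672474 + 120) = 1/(80696879/672474) = 672474/80696879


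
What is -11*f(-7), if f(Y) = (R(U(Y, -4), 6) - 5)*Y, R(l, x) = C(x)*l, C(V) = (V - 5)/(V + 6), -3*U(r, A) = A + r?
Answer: -13013/36 ≈ -361.47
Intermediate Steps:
U(r, A) = -A/3 - r/3 (U(r, A) = -(A + r)/3 = -A/3 - r/3)
C(V) = (-5 + V)/(6 + V)
R(l, x) = l*(-5 + x)/(6 + x) (R(l, x) = ((-5 + x)/(6 + x))*l = l*(-5 + x)/(6 + x))
f(Y) = Y*(-44/9 - Y/36) (f(Y) = ((-⅓*(-4) - Y/3)*(-5 + 6)/(6 + 6) - 5)*Y = ((4/3 - Y/3)*1/12 - 5)*Y = ((4/3 - Y/3)*(1/12)*1 - 5)*Y = ((⅑ - Y/36) - 5)*Y = (-44/9 - Y/36)*Y = Y*(-44/9 - Y/36))
-11*f(-7) = -(-11)*(-7)*(176 - 7)/36 = -(-11)*(-7)*169/36 = -11*1183/36 = -13013/36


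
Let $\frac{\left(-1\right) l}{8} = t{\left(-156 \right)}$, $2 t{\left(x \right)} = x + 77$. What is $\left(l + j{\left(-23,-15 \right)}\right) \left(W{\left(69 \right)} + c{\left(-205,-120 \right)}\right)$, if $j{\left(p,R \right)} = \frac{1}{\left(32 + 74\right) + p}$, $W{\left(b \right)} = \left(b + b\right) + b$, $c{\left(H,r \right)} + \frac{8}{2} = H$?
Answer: $- \frac{52458}{83} \approx -632.02$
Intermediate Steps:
$c{\left(H,r \right)} = -4 + H$
$t{\left(x \right)} = \frac{77}{2} + \frac{x}{2}$ ($t{\left(x \right)} = \frac{x + 77}{2} = \frac{77 + x}{2} = \frac{77}{2} + \frac{x}{2}$)
$l = 316$ ($l = - 8 \left(\frac{77}{2} + \frac{1}{2} \left(-156\right)\right) = - 8 \left(\frac{77}{2} - 78\right) = \left(-8\right) \left(- \frac{79}{2}\right) = 316$)
$W{\left(b \right)} = 3 b$ ($W{\left(b \right)} = 2 b + b = 3 b$)
$j{\left(p,R \right)} = \frac{1}{106 + p}$
$\left(l + j{\left(-23,-15 \right)}\right) \left(W{\left(69 \right)} + c{\left(-205,-120 \right)}\right) = \left(316 + \frac{1}{106 - 23}\right) \left(3 \cdot 69 - 209\right) = \left(316 + \frac{1}{83}\right) \left(207 - 209\right) = \left(316 + \frac{1}{83}\right) \left(-2\right) = \frac{26229}{83} \left(-2\right) = - \frac{52458}{83}$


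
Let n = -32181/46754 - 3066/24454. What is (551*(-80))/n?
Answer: 25198823844640/465150969 ≈ 54173.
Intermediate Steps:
n = -465150969/571661158 (n = -32181*1/46754 - 3066*1/24454 = -32181/46754 - 1533/12227 = -465150969/571661158 ≈ -0.81368)
(551*(-80))/n = (551*(-80))/(-465150969/571661158) = -44080*(-571661158/465150969) = 25198823844640/465150969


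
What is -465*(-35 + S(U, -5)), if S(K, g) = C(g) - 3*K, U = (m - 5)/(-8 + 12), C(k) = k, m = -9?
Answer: 27435/2 ≈ 13718.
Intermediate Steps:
U = -7/2 (U = (-9 - 5)/(-8 + 12) = -14/4 = -14*1/4 = -7/2 ≈ -3.5000)
S(K, g) = g - 3*K
-465*(-35 + S(U, -5)) = -465*(-35 + (-5 - 3*(-7/2))) = -465*(-35 + (-5 + 21/2)) = -465*(-35 + 11/2) = -465*(-59/2) = 27435/2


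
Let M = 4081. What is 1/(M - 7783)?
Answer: -1/3702 ≈ -0.00027012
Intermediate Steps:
1/(M - 7783) = 1/(4081 - 7783) = 1/(-3702) = -1/3702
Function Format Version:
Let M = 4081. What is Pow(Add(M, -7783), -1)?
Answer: Rational(-1, 3702) ≈ -0.00027012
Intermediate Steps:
Pow(Add(M, -7783), -1) = Pow(Add(4081, -7783), -1) = Pow(-3702, -1) = Rational(-1, 3702)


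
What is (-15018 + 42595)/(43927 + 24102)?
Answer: 27577/68029 ≈ 0.40537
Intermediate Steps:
(-15018 + 42595)/(43927 + 24102) = 27577/68029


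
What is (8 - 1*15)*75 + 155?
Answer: -370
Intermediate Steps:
(8 - 1*15)*75 + 155 = (8 - 15)*75 + 155 = -7*75 + 155 = -525 + 155 = -370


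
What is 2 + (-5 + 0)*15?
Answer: -73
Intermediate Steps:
2 + (-5 + 0)*15 = 2 - 5*15 = 2 - 75 = -73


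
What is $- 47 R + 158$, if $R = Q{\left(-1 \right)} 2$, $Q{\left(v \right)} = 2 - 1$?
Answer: $64$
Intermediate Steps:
$Q{\left(v \right)} = 1$
$R = 2$ ($R = 1 \cdot 2 = 2$)
$- 47 R + 158 = \left(-47\right) 2 + 158 = -94 + 158 = 64$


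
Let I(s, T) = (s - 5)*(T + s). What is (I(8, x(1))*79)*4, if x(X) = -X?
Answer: 6636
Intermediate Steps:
I(s, T) = (-5 + s)*(T + s)
(I(8, x(1))*79)*4 = ((8² - (-5) - 5*8 - 1*1*8)*79)*4 = ((64 - 5*(-1) - 40 - 1*8)*79)*4 = ((64 + 5 - 40 - 8)*79)*4 = (21*79)*4 = 1659*4 = 6636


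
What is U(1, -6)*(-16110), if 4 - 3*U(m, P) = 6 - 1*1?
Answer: 5370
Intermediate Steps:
U(m, P) = -1/3 (U(m, P) = 4/3 - (6 - 1*1)/3 = 4/3 - (6 - 1)/3 = 4/3 - 1/3*5 = 4/3 - 5/3 = -1/3)
U(1, -6)*(-16110) = -1/3*(-16110) = 5370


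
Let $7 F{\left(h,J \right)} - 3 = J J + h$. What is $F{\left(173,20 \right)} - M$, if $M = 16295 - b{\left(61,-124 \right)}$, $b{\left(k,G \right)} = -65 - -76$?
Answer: $- \frac{113412}{7} \approx -16202.0$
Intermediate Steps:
$b{\left(k,G \right)} = 11$ ($b{\left(k,G \right)} = -65 + 76 = 11$)
$F{\left(h,J \right)} = \frac{3}{7} + \frac{h}{7} + \frac{J^{2}}{7}$ ($F{\left(h,J \right)} = \frac{3}{7} + \frac{J J + h}{7} = \frac{3}{7} + \frac{J^{2} + h}{7} = \frac{3}{7} + \frac{h + J^{2}}{7} = \frac{3}{7} + \left(\frac{h}{7} + \frac{J^{2}}{7}\right) = \frac{3}{7} + \frac{h}{7} + \frac{J^{2}}{7}$)
$M = 16284$ ($M = 16295 - 11 = 16284$)
$F{\left(173,20 \right)} - M = \left(\frac{3}{7} + \frac{1}{7} \cdot 173 + \frac{20^{2}}{7}\right) - 16284 = \left(\frac{3}{7} + \frac{173}{7} + \frac{1}{7} \cdot 400\right) - 16284 = \left(\frac{3}{7} + \frac{173}{7} + \frac{400}{7}\right) - 16284 = \frac{576}{7} - 16284 = - \frac{113412}{7}$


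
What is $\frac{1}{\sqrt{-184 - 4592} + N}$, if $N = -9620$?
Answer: $- \frac{2405}{23137294} - \frac{i \sqrt{1194}}{46274588} \approx -0.00010394 - 7.4672 \cdot 10^{-7} i$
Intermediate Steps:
$\frac{1}{\sqrt{-184 - 4592} + N} = \frac{1}{\sqrt{-184 - 4592} - 9620} = \frac{1}{\sqrt{-4776} - 9620} = \frac{1}{2 i \sqrt{1194} - 9620} = \frac{1}{-9620 + 2 i \sqrt{1194}}$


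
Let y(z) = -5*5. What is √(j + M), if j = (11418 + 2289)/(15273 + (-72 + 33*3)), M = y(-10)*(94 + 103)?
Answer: I*√142306609/170 ≈ 70.172*I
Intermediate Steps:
y(z) = -25
M = -4925 (M = -25*(94 + 103) = -25*197 = -4925)
j = 1523/1700 (j = 13707/(15273 + (-72 + 99)) = 13707/(15273 + 27) = 13707/15300 = 13707*(1/15300) = 1523/1700 ≈ 0.89588)
√(j + M) = √(1523/1700 - 4925) = √(-8370977/1700) = I*√142306609/170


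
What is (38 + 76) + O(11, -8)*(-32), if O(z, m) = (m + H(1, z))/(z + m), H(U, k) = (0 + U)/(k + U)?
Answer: 1786/9 ≈ 198.44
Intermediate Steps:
H(U, k) = U/(U + k)
O(z, m) = (m + 1/(1 + z))/(m + z) (O(z, m) = (m + 1/(1 + z))/(z + m) = (m + 1/(1 + z))/(m + z))
(38 + 76) + O(11, -8)*(-32) = (38 + 76) + ((1 - 8*(1 + 11))/((1 + 11)*(-8 + 11)))*(-32) = 114 + ((1 - 8*12)/(12*3))*(-32) = 114 + ((1/12)*(⅓)*(1 - 96))*(-32) = 114 + ((1/12)*(⅓)*(-95))*(-32) = 114 - 95/36*(-32) = 114 + 760/9 = 1786/9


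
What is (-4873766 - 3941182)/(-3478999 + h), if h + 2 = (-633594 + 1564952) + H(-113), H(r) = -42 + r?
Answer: 1469158/424633 ≈ 3.4598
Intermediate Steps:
h = 931201 (h = -2 + ((-633594 + 1564952) + (-42 - 113)) = -2 + (931358 - 155) = -2 + 931203 = 931201)
(-4873766 - 3941182)/(-3478999 + h) = (-4873766 - 3941182)/(-3478999 + 931201) = -8814948/(-2547798) = -8814948*(-1/2547798) = 1469158/424633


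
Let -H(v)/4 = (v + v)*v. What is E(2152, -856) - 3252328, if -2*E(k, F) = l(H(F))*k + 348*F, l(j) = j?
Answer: 6304288104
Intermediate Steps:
H(v) = -8*v² (H(v) = -4*(v + v)*v = -4*2*v*v = -8*v²)
E(k, F) = -174*F + 4*k*F² (E(k, F) = -((-8*F²)*k + 348*F)/2 = -(-8*k*F² + 348*F)/2 = -(348*F - 8*k*F²)/2 = -174*F + 4*k*F²)
E(2152, -856) - 3252328 = 2*(-856)*(-87 + 2*(-856)*2152) - 3252328 = 2*(-856)*(-87 - 3684224) - 3252328 = 2*(-856)*(-3684311) - 3252328 = 6307540432 - 3252328 = 6304288104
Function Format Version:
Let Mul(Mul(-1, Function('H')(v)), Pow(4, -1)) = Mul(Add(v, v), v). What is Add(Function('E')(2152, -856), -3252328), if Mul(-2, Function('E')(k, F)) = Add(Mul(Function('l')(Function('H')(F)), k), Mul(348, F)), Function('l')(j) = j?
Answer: 6304288104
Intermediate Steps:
Function('H')(v) = Mul(-8, Pow(v, 2)) (Function('H')(v) = Mul(-4, Mul(Add(v, v), v)) = Mul(-4, Mul(Mul(2, v), v)) = Mul(-4, Mul(2, Pow(v, 2))) = Mul(-8, Pow(v, 2)))
Function('E')(k, F) = Add(Mul(-174, F), Mul(4, k, Pow(F, 2))) (Function('E')(k, F) = Mul(Rational(-1, 2), Add(Mul(Mul(-8, Pow(F, 2)), k), Mul(348, F))) = Mul(Rational(-1, 2), Add(Mul(-8, k, Pow(F, 2)), Mul(348, F))) = Mul(Rational(-1, 2), Add(Mul(348, F), Mul(-8, k, Pow(F, 2)))) = Add(Mul(-174, F), Mul(4, k, Pow(F, 2))))
Add(Function('E')(2152, -856), -3252328) = Add(Mul(2, -856, Add(-87, Mul(2, -856, 2152))), -3252328) = Add(Mul(2, -856, Add(-87, -3684224)), -3252328) = Add(Mul(2, -856, -3684311), -3252328) = Add(6307540432, -3252328) = 6304288104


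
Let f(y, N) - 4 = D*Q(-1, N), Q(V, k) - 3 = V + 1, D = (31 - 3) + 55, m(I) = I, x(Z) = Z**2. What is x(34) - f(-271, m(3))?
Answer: 903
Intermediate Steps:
D = 83 (D = 28 + 55 = 83)
Q(V, k) = 4 + V (Q(V, k) = 3 + (V + 1) = 3 + (1 + V) = 4 + V)
f(y, N) = 253 (f(y, N) = 4 + 83*(4 - 1) = 4 + 83*3 = 4 + 249 = 253)
x(34) - f(-271, m(3)) = 34**2 - 1*253 = 1156 - 253 = 903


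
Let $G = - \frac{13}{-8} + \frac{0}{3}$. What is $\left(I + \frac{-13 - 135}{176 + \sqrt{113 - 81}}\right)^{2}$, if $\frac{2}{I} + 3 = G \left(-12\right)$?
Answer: $\frac{3282948233}{3787110450} - \frac{1498426 \sqrt{2}}{42079005} \approx 0.81651$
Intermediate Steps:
$G = \frac{13}{8}$ ($G = \left(-13\right) \left(- \frac{1}{8}\right) + 0 \cdot \frac{1}{3} = \frac{13}{8} + 0 = \frac{13}{8} \approx 1.625$)
$I = - \frac{4}{45}$ ($I = \frac{2}{-3 + \frac{13}{8} \left(-12\right)} = \frac{2}{-3 - \frac{39}{2}} = \frac{2}{- \frac{45}{2}} = 2 \left(- \frac{2}{45}\right) = - \frac{4}{45} \approx -0.088889$)
$\left(I + \frac{-13 - 135}{176 + \sqrt{113 - 81}}\right)^{2} = \left(- \frac{4}{45} + \frac{-13 - 135}{176 + \sqrt{113 - 81}}\right)^{2} = \left(- \frac{4}{45} - \frac{148}{176 + \sqrt{32}}\right)^{2} = \left(- \frac{4}{45} - \frac{148}{176 + 4 \sqrt{2}}\right)^{2}$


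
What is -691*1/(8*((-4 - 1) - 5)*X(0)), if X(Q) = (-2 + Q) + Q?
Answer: -691/160 ≈ -4.3187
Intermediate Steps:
X(Q) = -2 + 2*Q
-691*1/(8*((-4 - 1) - 5)*X(0)) = -691*1/(8*(-2 + 2*0)*((-4 - 1) - 5)) = -691*1/(8*(-5 - 5)*(-2 + 0)) = -691/(-10*(-2)*8) = -691/(20*8) = -691/160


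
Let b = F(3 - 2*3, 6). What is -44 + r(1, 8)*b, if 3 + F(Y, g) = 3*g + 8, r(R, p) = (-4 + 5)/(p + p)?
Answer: -681/16 ≈ -42.563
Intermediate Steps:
r(R, p) = 1/(2*p)
F(Y, g) = 5 + 3*g (F(Y, g) = -3 + (3*g + 8) = -3 + (8 + 3*g) = 5 + 3*g)
b = 23 (b = 5 + 3*6 = 5 + 18 = 23)
-44 + r(1, 8)*b = -44 + ((½)/8)*23 = -44 + ((½)*(⅛))*23 = -44 + (1/16)*23 = -44 + 23/16 = -681/16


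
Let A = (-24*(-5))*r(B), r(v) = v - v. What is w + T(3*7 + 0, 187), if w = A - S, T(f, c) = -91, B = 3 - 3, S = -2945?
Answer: 2854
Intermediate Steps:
B = 0
r(v) = 0
A = 0 (A = -24*(-5)*0 = 120*0 = 0)
w = 2945 (w = 0 - 1*(-2945) = 0 + 2945 = 2945)
w + T(3*7 + 0, 187) = 2945 - 91 = 2854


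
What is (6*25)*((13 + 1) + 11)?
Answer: 3750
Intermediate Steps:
(6*25)*((13 + 1) + 11) = 150*(14 + 11) = 150*25 = 3750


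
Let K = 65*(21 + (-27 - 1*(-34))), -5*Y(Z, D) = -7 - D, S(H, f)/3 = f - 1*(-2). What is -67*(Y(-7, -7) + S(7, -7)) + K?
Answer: 2825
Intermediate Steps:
S(H, f) = 6 + 3*f (S(H, f) = 3*(f - 1*(-2)) = 3*(f + 2) = 3*(2 + f) = 6 + 3*f)
Y(Z, D) = 7/5 + D/5 (Y(Z, D) = -(-7 - D)/5 = 7/5 + D/5)
K = 1820 (K = 65*(21 + (-27 + 34)) = 65*(21 + 7) = 65*28 = 1820)
-67*(Y(-7, -7) + S(7, -7)) + K = -67*((7/5 + (⅕)*(-7)) + (6 + 3*(-7))) + 1820 = -67*((7/5 - 7/5) + (6 - 21)) + 1820 = -67*(0 - 15) + 1820 = -67*(-15) + 1820 = 1005 + 1820 = 2825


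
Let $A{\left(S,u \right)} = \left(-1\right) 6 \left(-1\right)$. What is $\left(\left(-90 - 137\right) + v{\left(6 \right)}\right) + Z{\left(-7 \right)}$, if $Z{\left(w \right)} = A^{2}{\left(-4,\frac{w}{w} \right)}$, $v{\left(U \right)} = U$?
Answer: $-185$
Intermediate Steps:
$A{\left(S,u \right)} = 6$ ($A{\left(S,u \right)} = \left(-6\right) \left(-1\right) = 6$)
$Z{\left(w \right)} = 36$ ($Z{\left(w \right)} = 6^{2} = 36$)
$\left(\left(-90 - 137\right) + v{\left(6 \right)}\right) + Z{\left(-7 \right)} = \left(\left(-90 - 137\right) + 6\right) + 36 = \left(-227 + 6\right) + 36 = -221 + 36 = -185$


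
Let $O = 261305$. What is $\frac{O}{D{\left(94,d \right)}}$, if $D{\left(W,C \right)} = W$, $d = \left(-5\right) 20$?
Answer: $\frac{261305}{94} \approx 2779.8$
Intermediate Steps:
$d = -100$
$\frac{O}{D{\left(94,d \right)}} = \frac{261305}{94}$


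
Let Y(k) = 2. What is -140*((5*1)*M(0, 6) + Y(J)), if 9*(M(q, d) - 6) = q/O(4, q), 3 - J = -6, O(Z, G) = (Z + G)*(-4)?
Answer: -4480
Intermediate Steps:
O(Z, G) = -4*G - 4*Z (O(Z, G) = (G + Z)*(-4) = -4*G - 4*Z)
J = 9 (J = 3 - 1*(-6) = 3 + 6 = 9)
M(q, d) = 6 + q/(9*(-16 - 4*q)) (M(q, d) = 6 + (q/(-4*q - 4*4))/9 = 6 + (q/(-4*q - 16))/9 = 6 + (q/(-16 - 4*q))/9 = 6 + q/(9*(-16 - 4*q)))
-140*((5*1)*M(0, 6) + Y(J)) = -140*((5*1)*((864 + 215*0)/(36*(4 + 0))) + 2) = -140*(5*((1/36)*(864 + 0)/4) + 2) = -140*(5*((1/36)*(1/4)*864) + 2) = -140*(5*6 + 2) = -140*(30 + 2) = -140*32 = -4480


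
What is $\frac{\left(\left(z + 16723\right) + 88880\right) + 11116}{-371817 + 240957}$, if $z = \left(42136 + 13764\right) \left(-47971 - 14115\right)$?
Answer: $\frac{1156830227}{43620} \approx 26521.0$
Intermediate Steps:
$z = -3470607400$ ($z = 55900 \left(-62086\right) = -3470607400$)
$\frac{\left(\left(z + 16723\right) + 88880\right) + 11116}{-371817 + 240957} = \frac{\left(\left(-3470607400 + 16723\right) + 88880\right) + 11116}{-371817 + 240957} = \frac{\left(-3470590677 + 88880\right) + 11116}{-130860} = \left(-3470501797 + 11116\right) \left(- \frac{1}{130860}\right) = \left(-3470490681\right) \left(- \frac{1}{130860}\right) = \frac{1156830227}{43620}$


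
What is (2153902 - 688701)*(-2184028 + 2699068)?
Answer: 754637123040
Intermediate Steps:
(2153902 - 688701)*(-2184028 + 2699068) = 1465201*515040 = 754637123040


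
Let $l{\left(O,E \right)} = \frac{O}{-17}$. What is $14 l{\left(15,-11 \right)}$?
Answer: $- \frac{210}{17} \approx -12.353$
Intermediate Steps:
$l{\left(O,E \right)} = - \frac{O}{17}$ ($l{\left(O,E \right)} = O \left(- \frac{1}{17}\right) = - \frac{O}{17}$)
$14 l{\left(15,-11 \right)} = 14 \left(\left(- \frac{1}{17}\right) 15\right) = 14 \left(- \frac{15}{17}\right) = - \frac{210}{17}$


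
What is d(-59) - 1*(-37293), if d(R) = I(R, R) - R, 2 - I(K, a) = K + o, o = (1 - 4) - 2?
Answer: 37418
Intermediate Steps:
o = -5 (o = -3 - 2 = -5)
I(K, a) = 7 - K (I(K, a) = 2 - (K - 5) = 2 - (-5 + K) = 2 + (5 - K) = 7 - K)
d(R) = 7 - 2*R (d(R) = (7 - R) - R = 7 - 2*R)
d(-59) - 1*(-37293) = (7 - 2*(-59)) - 1*(-37293) = (7 + 118) + 37293 = 125 + 37293 = 37418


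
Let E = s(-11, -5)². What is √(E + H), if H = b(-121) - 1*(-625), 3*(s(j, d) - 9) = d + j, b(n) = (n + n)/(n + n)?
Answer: √5755/3 ≈ 25.287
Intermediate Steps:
b(n) = 1 (b(n) = (2*n)/((2*n)) = (2*n)*(1/(2*n)) = 1)
s(j, d) = 9 + d/3 + j/3 (s(j, d) = 9 + (d + j)/3 = 9 + (d/3 + j/3) = 9 + d/3 + j/3)
H = 626 (H = 1 - 1*(-625) = 1 + 625 = 626)
E = 121/9 (E = (9 + (⅓)*(-5) + (⅓)*(-11))² = (9 - 5/3 - 11/3)² = (11/3)² = 121/9 ≈ 13.444)
√(E + H) = √(121/9 + 626) = √(5755/9) = √5755/3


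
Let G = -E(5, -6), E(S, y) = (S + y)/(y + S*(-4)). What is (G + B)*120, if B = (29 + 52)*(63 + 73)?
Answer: 17184900/13 ≈ 1.3219e+6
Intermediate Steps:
E(S, y) = (S + y)/(y - 4*S)
B = 11016 (B = 81*136 = 11016)
G = -1/26 (G = -(5 - 6)/(-6 - 4*5) = -(-1)/(-6 - 20) = -(-1)/(-26) = -(-1)*(-1)/26 = -1*1/26 = -1/26 ≈ -0.038462)
(G + B)*120 = (-1/26 + 11016)*120 = (286415/26)*120 = 17184900/13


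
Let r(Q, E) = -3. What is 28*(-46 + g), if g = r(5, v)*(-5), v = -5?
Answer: -868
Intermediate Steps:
g = 15 (g = -3*(-5) = 15)
28*(-46 + g) = 28*(-46 + 15) = 28*(-31) = -868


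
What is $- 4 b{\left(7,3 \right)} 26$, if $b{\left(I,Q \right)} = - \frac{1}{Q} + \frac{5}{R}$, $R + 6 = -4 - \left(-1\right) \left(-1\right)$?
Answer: $\frac{2704}{33} \approx 81.939$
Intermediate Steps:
$R = -11$ ($R = -6 - \left(4 - -1\right) = -6 - 5 = -11$)
$b{\left(I,Q \right)} = - \frac{5}{11} - \frac{1}{Q}$ ($b{\left(I,Q \right)} = - \frac{1}{Q} + \frac{5}{-11} = - \frac{1}{Q} + 5 \left(- \frac{1}{11}\right) = - \frac{1}{Q} - \frac{5}{11} = - \frac{5}{11} - \frac{1}{Q}$)
$- 4 b{\left(7,3 \right)} 26 = - 4 \left(- \frac{5}{11} - \frac{1}{3}\right) 26 = \left(-4\right) \left(- \frac{26}{33}\right) 26 = \frac{104}{33} \cdot 26 = \frac{2704}{33}$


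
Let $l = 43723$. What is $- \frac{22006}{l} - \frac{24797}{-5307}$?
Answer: $\frac{967413389}{232037961} \approx 4.1692$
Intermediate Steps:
$- \frac{22006}{l} - \frac{24797}{-5307} = - \frac{22006}{43723} - \frac{24797}{-5307} = \left(-22006\right) \frac{1}{43723} - - \frac{24797}{5307} = - \frac{22006}{43723} + \frac{24797}{5307} = \frac{967413389}{232037961}$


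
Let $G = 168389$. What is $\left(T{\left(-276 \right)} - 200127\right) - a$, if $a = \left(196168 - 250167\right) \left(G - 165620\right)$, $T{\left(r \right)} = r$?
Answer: $149322828$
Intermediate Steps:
$a = -149523231$ ($a = \left(196168 - 250167\right) \left(168389 - 165620\right) = \left(-53999\right) 2769 = -149523231$)
$\left(T{\left(-276 \right)} - 200127\right) - a = \left(-276 - 200127\right) - -149523231 = \left(-276 - 200127\right) + 149523231 = -200403 + 149523231 = 149322828$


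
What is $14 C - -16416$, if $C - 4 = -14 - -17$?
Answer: $16514$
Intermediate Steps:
$C = 7$ ($C = 4 - -3 = 4 + \left(-14 + 17\right) = 4 + 3 = 7$)
$14 C - -16416 = 14 \cdot 7 - -16416 = 98 + 16416 = 16514$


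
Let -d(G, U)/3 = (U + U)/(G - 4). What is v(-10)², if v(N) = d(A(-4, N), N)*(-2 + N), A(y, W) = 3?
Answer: 518400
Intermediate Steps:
d(G, U) = -6*U/(-4 + G) (d(G, U) = -3*(U + U)/(G - 4) = -3*2*U/(-4 + G) = -6*U/(-4 + G))
v(N) = 6*N*(-2 + N) (v(N) = (-6*N/(-4 + 3))*(-2 + N) = (-6*N/(-1))*(-2 + N) = (-6*N*(-1))*(-2 + N) = (6*N)*(-2 + N) = 6*N*(-2 + N))
v(-10)² = (6*(-10)*(-2 - 10))² = (6*(-10)*(-12))² = 720² = 518400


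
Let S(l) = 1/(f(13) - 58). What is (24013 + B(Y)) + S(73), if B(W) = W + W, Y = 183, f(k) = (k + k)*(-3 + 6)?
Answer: 487581/20 ≈ 24379.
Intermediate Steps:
f(k) = 6*k (f(k) = (2*k)*3 = 6*k)
S(l) = 1/20 (S(l) = 1/(6*13 - 58) = 1/(78 - 58) = 1/20)
B(W) = 2*W
(24013 + B(Y)) + S(73) = (24013 + 2*183) + 1/20 = (24013 + 366) + 1/20 = 24379 + 1/20 = 487581/20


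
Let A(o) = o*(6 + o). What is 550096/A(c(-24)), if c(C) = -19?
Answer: 550096/247 ≈ 2227.1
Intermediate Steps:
550096/A(c(-24)) = 550096/((-19*(6 - 19))) = 550096/((-19*(-13))) = 550096/247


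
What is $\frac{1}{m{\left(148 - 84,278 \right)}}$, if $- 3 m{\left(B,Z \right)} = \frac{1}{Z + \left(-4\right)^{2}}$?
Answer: $-882$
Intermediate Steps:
$m{\left(B,Z \right)} = - \frac{1}{3 \left(16 + Z\right)}$ ($m{\left(B,Z \right)} = - \frac{1}{3 \left(Z + \left(-4\right)^{2}\right)} = - \frac{1}{3 \left(Z + 16\right)} = - \frac{1}{3 \left(16 + Z\right)}$)
$\frac{1}{m{\left(148 - 84,278 \right)}} = \frac{1}{\left(-1\right) \frac{1}{48 + 3 \cdot 278}} = \frac{1}{\left(-1\right) \frac{1}{48 + 834}} = \frac{1}{\left(-1\right) \frac{1}{882}} = \frac{1}{- \frac{1}{882}} = -882$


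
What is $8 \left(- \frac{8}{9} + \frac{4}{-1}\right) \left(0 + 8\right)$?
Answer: $- \frac{2816}{9} \approx -312.89$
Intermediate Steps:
$8 \left(- \frac{8}{9} + \frac{4}{-1}\right) \left(0 + 8\right) = 8 \left(\left(-8\right) \frac{1}{9} + 4 \left(-1\right)\right) 8 = 8 \left(- \frac{8}{9} - 4\right) 8 = 8 \left(- \frac{44}{9}\right) 8 = \left(- \frac{352}{9}\right) 8 = - \frac{2816}{9}$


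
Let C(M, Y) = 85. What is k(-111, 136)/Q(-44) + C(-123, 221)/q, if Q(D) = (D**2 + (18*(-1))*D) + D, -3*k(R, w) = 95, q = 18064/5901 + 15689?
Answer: -4758128615/745605964356 ≈ -0.0063816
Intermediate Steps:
q = 92598853/5901 (q = 18064*(1/5901) + 15689 = 18064/5901 + 15689 = 92598853/5901 ≈ 15692.)
k(R, w) = -95/3 (k(R, w) = -1/3*95 = -95/3)
Q(D) = D**2 - 17*D (Q(D) = (D**2 - 18*D) + D = D**2 - 17*D)
k(-111, 136)/Q(-44) + C(-123, 221)/q = -95*(-1/(44*(-17 - 44)))/3 + 85/(92598853/5901) = -95/(3*((-44*(-61)))) + 85*(5901/92598853) = -95/3/2684 + 501585/92598853 = -95/3*1/2684 + 501585/92598853 = -95/8052 + 501585/92598853 = -4758128615/745605964356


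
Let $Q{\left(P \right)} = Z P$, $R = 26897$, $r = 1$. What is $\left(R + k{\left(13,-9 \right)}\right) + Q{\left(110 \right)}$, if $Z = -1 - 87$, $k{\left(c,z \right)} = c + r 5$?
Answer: $17235$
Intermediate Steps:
$k{\left(c,z \right)} = 5 + c$ ($k{\left(c,z \right)} = c + 1 \cdot 5 = c + 5 = 5 + c$)
$Z = -88$
$Q{\left(P \right)} = - 88 P$
$\left(R + k{\left(13,-9 \right)}\right) + Q{\left(110 \right)} = \left(26897 + \left(5 + 13\right)\right) - 9680 = \left(26897 + 18\right) - 9680 = 26915 - 9680 = 17235$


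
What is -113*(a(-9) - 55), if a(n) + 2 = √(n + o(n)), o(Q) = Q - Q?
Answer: 6441 - 339*I ≈ 6441.0 - 339.0*I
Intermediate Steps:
o(Q) = 0
a(n) = -2 + √n (a(n) = -2 + √(n + 0) = -2 + √n)
-113*(a(-9) - 55) = -113*((-2 + √(-9)) - 55) = -113*((-2 + 3*I) - 55) = -113*(-57 + 3*I) = 6441 - 339*I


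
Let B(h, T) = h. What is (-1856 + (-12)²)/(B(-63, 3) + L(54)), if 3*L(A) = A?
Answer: 1712/45 ≈ 38.044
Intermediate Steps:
L(A) = A/3
(-1856 + (-12)²)/(B(-63, 3) + L(54)) = (-1856 + (-12)²)/(-63 + (⅓)*54) = (-1856 + 144)/(-63 + 18) = -1712/(-45) = -1712*(-1/45) = 1712/45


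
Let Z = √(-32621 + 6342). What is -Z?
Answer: -I*√26279 ≈ -162.11*I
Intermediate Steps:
Z = I*√26279 (Z = √(-26279) = I*√26279 ≈ 162.11*I)
-Z = -I*√26279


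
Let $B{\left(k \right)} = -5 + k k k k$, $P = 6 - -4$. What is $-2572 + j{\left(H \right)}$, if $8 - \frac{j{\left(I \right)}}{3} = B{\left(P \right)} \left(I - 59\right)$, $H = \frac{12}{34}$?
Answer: $\frac{29851729}{17} \approx 1.756 \cdot 10^{6}$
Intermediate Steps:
$P = 10$ ($P = 6 + 4 = 10$)
$H = \frac{6}{17}$ ($H = 12 \cdot \frac{1}{34} = \frac{6}{17} \approx 0.35294$)
$B{\left(k \right)} = -5 + k^{4}$ ($B{\left(k \right)} = -5 + k k^{2} k = -5 + k k^{3} = -5 + k^{4}$)
$j{\left(I \right)} = 1769139 - 29985 I$ ($j{\left(I \right)} = 24 - 3 \left(-5 + 10^{4}\right) \left(I - 59\right) = 24 - 3 \left(-5 + 10000\right) \left(-59 + I\right) = 24 - 3 \cdot 9995 \left(-59 + I\right) = 24 - 3 \left(-589705 + 9995 I\right) = 24 - \left(-1769115 + 29985 I\right) = 1769139 - 29985 I$)
$-2572 + j{\left(H \right)} = -2572 + \left(1769139 - \frac{179910}{17}\right) = -2572 + \frac{29895453}{17} = \frac{29851729}{17}$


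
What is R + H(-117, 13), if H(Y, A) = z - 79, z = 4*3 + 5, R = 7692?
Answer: 7630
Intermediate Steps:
z = 17 (z = 12 + 5 = 17)
H(Y, A) = -62 (H(Y, A) = 17 - 79 = -62)
R + H(-117, 13) = 7692 - 62 = 7630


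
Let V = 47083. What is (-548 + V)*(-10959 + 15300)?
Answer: 202008435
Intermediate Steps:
(-548 + V)*(-10959 + 15300) = (-548 + 47083)*(-10959 + 15300) = 46535*4341 = 202008435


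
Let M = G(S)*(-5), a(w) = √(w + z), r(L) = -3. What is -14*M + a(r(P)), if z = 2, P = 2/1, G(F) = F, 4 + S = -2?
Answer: -420 + I ≈ -420.0 + 1.0*I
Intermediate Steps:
S = -6 (S = -4 - 2 = -6)
P = 2 (P = 2*1 = 2)
a(w) = √(2 + w) (a(w) = √(w + 2) = √(2 + w))
M = 30 (M = -6*(-5) = 30)
-14*M + a(r(P)) = -14*30 + √(2 - 3) = -420 + √(-1) = -420 + I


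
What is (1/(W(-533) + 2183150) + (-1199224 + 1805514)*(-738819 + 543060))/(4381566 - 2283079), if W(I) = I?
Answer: -259047661716795869/4580193400479 ≈ -56558.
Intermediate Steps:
(1/(W(-533) + 2183150) + (-1199224 + 1805514)*(-738819 + 543060))/(4381566 - 2283079) = (1/(-533 + 2183150) + (-1199224 + 1805514)*(-738819 + 543060))/(4381566 - 2283079) = (1/2182617 + 606290*(-195759))/2098487 = (1/2182617 - 118686724110)*(1/2098487) = -259047661716795869/2182617*1/2098487 = -259047661716795869/4580193400479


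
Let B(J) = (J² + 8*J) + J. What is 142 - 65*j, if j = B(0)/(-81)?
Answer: 142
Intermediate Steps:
B(J) = J² + 9*J
j = 0 (j = (0*(9 + 0))/(-81) = (0*9)*(-1/81) = 0*(-1/81) = 0)
142 - 65*j = 142 - 65*0 = 142 + 0 = 142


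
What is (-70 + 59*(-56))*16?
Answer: -53984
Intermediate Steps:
(-70 + 59*(-56))*16 = (-70 - 3304)*16 = -3374*16 = -53984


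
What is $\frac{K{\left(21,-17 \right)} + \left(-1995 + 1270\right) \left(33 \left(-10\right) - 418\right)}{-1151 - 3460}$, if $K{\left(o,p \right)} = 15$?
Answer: $- \frac{542315}{4611} \approx -117.61$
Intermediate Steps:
$\frac{K{\left(21,-17 \right)} + \left(-1995 + 1270\right) \left(33 \left(-10\right) - 418\right)}{-1151 - 3460} = \frac{15 + \left(-1995 + 1270\right) \left(33 \left(-10\right) - 418\right)}{-1151 - 3460} = \frac{15 - 725 \left(-330 - 418\right)}{-4611} = \left(15 - -542300\right) \left(- \frac{1}{4611}\right) = \left(15 + 542300\right) \left(- \frac{1}{4611}\right) = 542315 \left(- \frac{1}{4611}\right) = - \frac{542315}{4611}$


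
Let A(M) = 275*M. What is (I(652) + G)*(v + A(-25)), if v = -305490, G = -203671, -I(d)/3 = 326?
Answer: 63925184885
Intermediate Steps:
I(d) = -978 (I(d) = -3*326 = -978)
(I(652) + G)*(v + A(-25)) = (-978 - 203671)*(-305490 + 275*(-25)) = -204649*(-305490 - 6875) = -204649*(-312365) = 63925184885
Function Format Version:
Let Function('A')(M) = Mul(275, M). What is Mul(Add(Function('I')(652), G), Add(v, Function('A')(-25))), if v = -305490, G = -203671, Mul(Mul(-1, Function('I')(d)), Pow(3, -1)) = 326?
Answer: 63925184885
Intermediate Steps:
Function('I')(d) = -978 (Function('I')(d) = Mul(-3, 326) = -978)
Mul(Add(Function('I')(652), G), Add(v, Function('A')(-25))) = Mul(Add(-978, -203671), Add(-305490, Mul(275, -25))) = Mul(-204649, Add(-305490, -6875)) = Mul(-204649, -312365) = 63925184885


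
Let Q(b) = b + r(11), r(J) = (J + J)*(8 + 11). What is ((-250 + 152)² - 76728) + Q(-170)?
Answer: -66876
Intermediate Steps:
r(J) = 38*J (r(J) = (2*J)*19 = 38*J)
Q(b) = 418 + b (Q(b) = b + 38*11 = b + 418 = 418 + b)
((-250 + 152)² - 76728) + Q(-170) = ((-250 + 152)² - 76728) + (418 - 170) = ((-98)² - 76728) + 248 = (9604 - 76728) + 248 = -67124 + 248 = -66876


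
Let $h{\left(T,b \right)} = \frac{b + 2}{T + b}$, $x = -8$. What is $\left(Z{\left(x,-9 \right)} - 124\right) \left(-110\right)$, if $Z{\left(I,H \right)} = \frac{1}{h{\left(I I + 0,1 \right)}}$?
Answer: $\frac{33770}{3} \approx 11257.0$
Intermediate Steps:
$h{\left(T,b \right)} = \frac{2 + b}{T + b}$
$Z{\left(I,H \right)} = \frac{1}{3} + \frac{I^{2}}{3}$ ($Z{\left(I,H \right)} = \frac{1}{\frac{1}{\left(I I + 0\right) + 1} \left(2 + 1\right)} = \frac{1}{\frac{1}{\left(I^{2} + 0\right) + 1} \cdot 3} = \frac{1}{\frac{1}{I^{2} + 1} \cdot 3} = \frac{1}{\frac{1}{1 + I^{2}} \cdot 3} = \frac{1}{3 \frac{1}{1 + I^{2}}} = \frac{1}{3} + \frac{I^{2}}{3}$)
$\left(Z{\left(x,-9 \right)} - 124\right) \left(-110\right) = \left(\left(\frac{1}{3} + \frac{\left(-8\right)^{2}}{3}\right) - 124\right) \left(-110\right) = \left(\left(\frac{1}{3} + \frac{1}{3} \cdot 64\right) - 124\right) \left(-110\right) = \left(\left(\frac{1}{3} + \frac{64}{3}\right) - 124\right) \left(-110\right) = \left(\frac{65}{3} - 124\right) \left(-110\right) = \left(- \frac{307}{3}\right) \left(-110\right) = \frac{33770}{3}$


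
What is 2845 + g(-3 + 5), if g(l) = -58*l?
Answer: 2729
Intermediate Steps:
2845 + g(-3 + 5) = 2845 - 58*(-3 + 5) = 2845 - 58*2 = 2845 - 116 = 2729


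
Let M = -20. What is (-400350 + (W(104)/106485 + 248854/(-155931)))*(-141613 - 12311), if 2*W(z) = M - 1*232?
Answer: 113691054857301297256/1844923615 ≈ 6.1624e+10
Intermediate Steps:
W(z) = -126 (W(z) = (-20 - 1*232)/2 = (-20 - 232)/2 = (½)*(-252) = -126)
(-400350 + (W(104)/106485 + 248854/(-155931)))*(-141613 - 12311) = (-400350 + (-126/106485 + 248854/(-155931)))*(-141613 - 12311) = (-400350 + (-126*1/106485 + 248854*(-1/155931)))*(-153924) = (-400350 + (-42/35495 - 248854/155931))*(-153924) = (-400350 - 8839621832/5534770845)*(-153924) = -2215854347417582/5534770845*(-153924) = 113691054857301297256/1844923615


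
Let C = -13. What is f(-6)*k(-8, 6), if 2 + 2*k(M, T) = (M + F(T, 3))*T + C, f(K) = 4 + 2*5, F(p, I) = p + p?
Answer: 63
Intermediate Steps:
F(p, I) = 2*p
f(K) = 14 (f(K) = 4 + 10 = 14)
k(M, T) = -15/2 + T*(M + 2*T)/2 (k(M, T) = -1 + ((M + 2*T)*T - 13)/2 = -1 + (T*(M + 2*T) - 13)/2 = -1 + (-13 + T*(M + 2*T))/2 = -1 + (-13/2 + T*(M + 2*T)/2) = -15/2 + T*(M + 2*T)/2)
f(-6)*k(-8, 6) = 14*(-15/2 + 6**2 + (1/2)*(-8)*6) = 14*(-15/2 + 36 - 24) = 14*(9/2) = 63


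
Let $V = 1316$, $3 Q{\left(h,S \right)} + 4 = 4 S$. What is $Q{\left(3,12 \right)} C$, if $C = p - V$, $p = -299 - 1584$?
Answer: $- \frac{140756}{3} \approx -46919.0$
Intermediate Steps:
$p = -1883$ ($p = -299 - 1584 = -1883$)
$Q{\left(h,S \right)} = - \frac{4}{3} + \frac{4 S}{3}$
$C = -3199$ ($C = -1883 - 1316 = -3199$)
$Q{\left(3,12 \right)} C = \left(- \frac{4}{3} + \frac{4}{3} \cdot 12\right) \left(-3199\right) = \left(- \frac{4}{3} + 16\right) \left(-3199\right) = \frac{44}{3} \left(-3199\right) = - \frac{140756}{3}$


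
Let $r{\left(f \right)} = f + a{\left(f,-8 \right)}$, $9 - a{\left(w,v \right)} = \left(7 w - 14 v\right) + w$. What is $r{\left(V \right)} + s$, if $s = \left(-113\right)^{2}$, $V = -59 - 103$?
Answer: $13800$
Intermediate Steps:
$V = -162$
$a{\left(w,v \right)} = 9 - 8 w + 14 v$ ($a{\left(w,v \right)} = 9 - \left(\left(7 w - 14 v\right) + w\right) = 9 - \left(\left(- 14 v + 7 w\right) + w\right) = 9 - \left(- 14 v + 8 w\right) = 9 + \left(- 8 w + 14 v\right) = 9 - 8 w + 14 v$)
$r{\left(f \right)} = -103 - 7 f$ ($r{\left(f \right)} = f + \left(9 - 8 f + 14 \left(-8\right)\right) = f - \left(103 + 8 f\right) = -103 - 7 f$)
$s = 12769$
$r{\left(V \right)} + s = \left(-103 - -1134\right) + 12769 = \left(-103 + 1134\right) + 12769 = 1031 + 12769 = 13800$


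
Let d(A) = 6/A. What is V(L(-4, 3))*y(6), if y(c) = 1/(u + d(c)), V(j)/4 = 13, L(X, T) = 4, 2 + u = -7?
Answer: -13/2 ≈ -6.5000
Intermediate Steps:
u = -9 (u = -2 - 7 = -9)
V(j) = 52 (V(j) = 4*13 = 52)
y(c) = 1/(-9 + 6/c)
V(L(-4, 3))*y(6) = 52*(-1*6/(-6 + 9*6)) = 52*(-1*6/(-6 + 54)) = 52*(-1*6/48) = 52*(-1*6*1/48) = 52*(-⅛) = -13/2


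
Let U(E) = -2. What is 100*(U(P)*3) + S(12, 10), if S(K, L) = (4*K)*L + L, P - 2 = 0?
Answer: -110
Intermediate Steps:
P = 2 (P = 2 + 0 = 2)
S(K, L) = L + 4*K*L (S(K, L) = 4*K*L + L = L + 4*K*L)
100*(U(P)*3) + S(12, 10) = 100*(-2*3) + 10*(1 + 4*12) = 100*(-6) + 10*(1 + 48) = -600 + 10*49 = -600 + 490 = -110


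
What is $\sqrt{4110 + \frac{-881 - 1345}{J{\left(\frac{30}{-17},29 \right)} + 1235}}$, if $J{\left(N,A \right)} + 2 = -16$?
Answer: $\frac{18 \sqrt{18779527}}{1217} \approx 64.095$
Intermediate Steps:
$J{\left(N,A \right)} = -18$ ($J{\left(N,A \right)} = -2 - 16 = -18$)
$\sqrt{4110 + \frac{-881 - 1345}{J{\left(\frac{30}{-17},29 \right)} + 1235}} = \sqrt{4110 + \frac{-881 - 1345}{-18 + 1235}} = \sqrt{4110 - \frac{2226}{1217}} = \sqrt{\frac{4999644}{1217}} = \frac{18 \sqrt{18779527}}{1217}$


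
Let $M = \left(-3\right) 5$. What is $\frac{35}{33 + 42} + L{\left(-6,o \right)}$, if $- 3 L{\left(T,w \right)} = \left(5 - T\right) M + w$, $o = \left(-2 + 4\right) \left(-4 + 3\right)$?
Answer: $\frac{842}{15} \approx 56.133$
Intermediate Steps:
$M = -15$
$o = -2$ ($o = 2 \left(-1\right) = -2$)
$L{\left(T,w \right)} = 25 - 5 T - \frac{w}{3}$ ($L{\left(T,w \right)} = - \frac{\left(5 - T\right) \left(-15\right) + w}{3} = - \frac{\left(-75 + 15 T\right) + w}{3} = - \frac{-75 + w + 15 T}{3} = 25 - 5 T - \frac{w}{3}$)
$\frac{35}{33 + 42} + L{\left(-6,o \right)} = \frac{35}{33 + 42} - - \frac{167}{3} = \frac{35}{75} + \left(25 + 30 + \frac{2}{3}\right) = 35 \cdot \frac{1}{75} + \frac{167}{3} = \frac{7}{15} + \frac{167}{3} = \frac{842}{15}$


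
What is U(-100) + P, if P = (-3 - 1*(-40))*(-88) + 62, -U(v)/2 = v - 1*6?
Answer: -2982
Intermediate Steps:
U(v) = 12 - 2*v (U(v) = -2*(v - 1*6) = -2*(v - 6) = -2*(-6 + v) = 12 - 2*v)
P = -3194 (P = (-3 + 40)*(-88) + 62 = 37*(-88) + 62 = -3256 + 62 = -3194)
U(-100) + P = (12 - 2*(-100)) - 3194 = (12 + 200) - 3194 = 212 - 3194 = -2982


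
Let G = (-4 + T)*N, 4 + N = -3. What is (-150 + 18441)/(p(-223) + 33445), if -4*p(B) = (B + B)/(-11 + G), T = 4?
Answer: 19162/35027 ≈ 0.54706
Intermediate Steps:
N = -7 (N = -4 - 3 = -7)
G = 0 (G = (-4 + 4)*(-7) = 0*(-7) = 0)
p(B) = B/22 (p(B) = -(B + B)/(4*(-11 + 0)) = -2*B/(4*(-11)) = -2*B*(-1)/(4*11) = -(-1)*B/22 = B/22)
(-150 + 18441)/(p(-223) + 33445) = (-150 + 18441)/((1/22)*(-223) + 33445) = 18291/(-223/22 + 33445) = 18291/(735567/22) = 18291*(22/735567) = 19162/35027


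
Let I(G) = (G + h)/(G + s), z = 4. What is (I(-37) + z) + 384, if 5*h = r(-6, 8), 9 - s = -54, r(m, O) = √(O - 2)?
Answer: 10051/26 + √6/130 ≈ 386.60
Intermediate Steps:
r(m, O) = √(-2 + O)
s = 63 (s = 9 - 1*(-54) = 9 + 54 = 63)
h = √6/5 (h = √(-2 + 8)/5 = √6/5 ≈ 0.48990)
I(G) = (G + √6/5)/(63 + G) (I(G) = (G + √6/5)/(G + 63) = (G + √6/5)/(63 + G))
(I(-37) + z) + 384 = ((-37 + √6/5)/(63 - 37) + 4) + 384 = ((-37 + √6/5)/26 + 4) + 384 = ((-37/26 + √6/130) + 4) + 384 = (67/26 + √6/130) + 384 = 10051/26 + √6/130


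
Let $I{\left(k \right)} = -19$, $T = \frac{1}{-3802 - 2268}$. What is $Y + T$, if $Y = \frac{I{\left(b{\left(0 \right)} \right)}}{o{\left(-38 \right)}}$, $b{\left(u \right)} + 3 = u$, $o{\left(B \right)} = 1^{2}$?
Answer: $- \frac{115331}{6070} \approx -19.0$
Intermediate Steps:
$o{\left(B \right)} = 1$
$b{\left(u \right)} = -3 + u$
$T = - \frac{1}{6070}$ ($T = \frac{1}{-6070} = - \frac{1}{6070} \approx -0.00016474$)
$Y = -19$ ($Y = - \frac{19}{1} = \left(-19\right) 1 = -19$)
$Y + T = -19 - \frac{1}{6070} = - \frac{115331}{6070}$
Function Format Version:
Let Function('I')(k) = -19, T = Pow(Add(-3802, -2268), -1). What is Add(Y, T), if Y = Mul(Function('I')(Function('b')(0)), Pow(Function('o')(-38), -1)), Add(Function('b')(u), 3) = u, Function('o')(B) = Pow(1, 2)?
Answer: Rational(-115331, 6070) ≈ -19.000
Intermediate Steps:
Function('o')(B) = 1
Function('b')(u) = Add(-3, u)
T = Rational(-1, 6070) (T = Pow(-6070, -1) = Rational(-1, 6070) ≈ -0.00016474)
Y = -19 (Y = Mul(-19, Pow(1, -1)) = Mul(-19, 1) = -19)
Add(Y, T) = Add(-19, Rational(-1, 6070)) = Rational(-115331, 6070)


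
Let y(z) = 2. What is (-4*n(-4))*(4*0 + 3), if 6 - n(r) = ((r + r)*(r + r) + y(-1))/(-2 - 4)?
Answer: -204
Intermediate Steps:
n(r) = 19/3 + 2*r**2/3 (n(r) = 6 - ((r + r)*(r + r) + 2)/(-2 - 4) = 6 - ((2*r)*(2*r) + 2)/(-6) = 6 - (4*r**2 + 2)*(-1)/6 = 6 - (2 + 4*r**2)*(-1)/6 = 6 - (-1/3 - 2*r**2/3) = 6 + (1/3 + 2*r**2/3) = 19/3 + 2*r**2/3)
(-4*n(-4))*(4*0 + 3) = (-4*(19/3 + (2/3)*(-4)**2))*(4*0 + 3) = (-4*(19/3 + (2/3)*16))*(0 + 3) = -4*(19/3 + 32/3)*3 = -4*17*3 = -68*3 = -204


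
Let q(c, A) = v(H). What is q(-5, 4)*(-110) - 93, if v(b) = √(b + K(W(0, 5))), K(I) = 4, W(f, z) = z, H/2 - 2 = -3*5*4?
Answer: -93 - 440*I*√7 ≈ -93.0 - 1164.1*I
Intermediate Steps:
H = -116 (H = 4 + 2*(-3*5*4) = 4 + 2*(-15*4) = 4 + 2*(-60) = 4 - 120 = -116)
v(b) = √(4 + b) (v(b) = √(b + 4) = √(4 + b))
q(c, A) = 4*I*√7 (q(c, A) = √(4 - 116) = √(-112) = 4*I*√7)
q(-5, 4)*(-110) - 93 = (4*I*√7)*(-110) - 93 = -440*I*√7 - 93 = -93 - 440*I*√7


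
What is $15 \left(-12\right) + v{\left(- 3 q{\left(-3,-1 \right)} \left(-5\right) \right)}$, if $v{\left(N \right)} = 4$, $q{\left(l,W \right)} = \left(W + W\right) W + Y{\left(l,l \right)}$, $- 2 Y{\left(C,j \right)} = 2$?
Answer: $-176$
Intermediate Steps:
$Y{\left(C,j \right)} = -1$ ($Y{\left(C,j \right)} = \left(- \frac{1}{2}\right) 2 = -1$)
$q{\left(l,W \right)} = -1 + 2 W^{2}$ ($q{\left(l,W \right)} = \left(W + W\right) W - 1 = 2 W W - 1 = 2 W^{2} - 1 = -1 + 2 W^{2}$)
$15 \left(-12\right) + v{\left(- 3 q{\left(-3,-1 \right)} \left(-5\right) \right)} = 15 \left(-12\right) + 4 = -180 + 4 = -176$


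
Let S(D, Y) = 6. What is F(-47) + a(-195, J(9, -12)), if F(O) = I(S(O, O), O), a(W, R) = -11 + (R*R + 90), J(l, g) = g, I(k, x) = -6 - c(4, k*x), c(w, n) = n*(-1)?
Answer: -65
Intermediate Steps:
c(w, n) = -n
I(k, x) = -6 + k*x (I(k, x) = -6 - (-1)*k*x = -6 + k*x)
a(W, R) = 79 + R**2 (a(W, R) = -11 + (R**2 + 90) = -11 + (90 + R**2) = 79 + R**2)
F(O) = -6 + 6*O
F(-47) + a(-195, J(9, -12)) = (-6 + 6*(-47)) + (79 + (-12)**2) = (-6 - 282) + (79 + 144) = -288 + 223 = -65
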